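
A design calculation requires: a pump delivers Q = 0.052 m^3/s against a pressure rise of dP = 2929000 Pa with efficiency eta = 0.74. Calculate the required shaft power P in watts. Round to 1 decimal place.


P = Q * dP / eta
P = 0.052 * 2929000 / 0.74
P = 152308.0 / 0.74
P = 205821.6 W


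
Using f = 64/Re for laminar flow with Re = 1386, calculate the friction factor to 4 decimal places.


f = 64 / Re
f = 64 / 1386
f = 0.0462


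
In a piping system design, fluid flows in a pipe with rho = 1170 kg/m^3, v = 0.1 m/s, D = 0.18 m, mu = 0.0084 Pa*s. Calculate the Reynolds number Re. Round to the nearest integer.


Re = rho * v * D / mu
Re = 1170 * 0.1 * 0.18 / 0.0084
Re = 21.06 / 0.0084
Re = 2507


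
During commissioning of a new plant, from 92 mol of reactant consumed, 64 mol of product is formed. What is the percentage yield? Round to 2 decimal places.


Yield = (moles product / moles consumed) * 100%
Yield = (64 / 92) * 100
Yield = 0.6957 * 100
Yield = 69.57%


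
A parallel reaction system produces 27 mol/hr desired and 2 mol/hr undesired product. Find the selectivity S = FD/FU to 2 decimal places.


S = desired product rate / undesired product rate
S = 27 / 2
S = 13.50


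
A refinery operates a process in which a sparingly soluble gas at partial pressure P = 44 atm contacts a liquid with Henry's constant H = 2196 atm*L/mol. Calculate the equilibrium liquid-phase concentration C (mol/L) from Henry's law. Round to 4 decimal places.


C = P / H
C = 44 / 2196
C = 0.0200 mol/L


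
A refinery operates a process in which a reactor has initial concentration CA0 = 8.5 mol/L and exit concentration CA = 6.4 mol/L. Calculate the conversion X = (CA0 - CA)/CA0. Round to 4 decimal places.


X = (CA0 - CA) / CA0
X = (8.5 - 6.4) / 8.5
X = 2.1 / 8.5
X = 0.2471


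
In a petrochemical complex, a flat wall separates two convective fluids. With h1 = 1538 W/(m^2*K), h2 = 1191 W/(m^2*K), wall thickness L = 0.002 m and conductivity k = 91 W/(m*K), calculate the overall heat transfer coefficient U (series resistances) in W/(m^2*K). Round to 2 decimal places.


1/U = 1/h1 + L/k + 1/h2
1/U = 1/1538 + 0.002/91 + 1/1191
1/U = 0.0006501951 + 2.1978e-05 + 0.0008396306
1/U = 0.0015118037
U = 661.46 W/(m^2*K)


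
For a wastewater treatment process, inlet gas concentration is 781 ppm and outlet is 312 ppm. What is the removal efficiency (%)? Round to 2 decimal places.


Efficiency = (G_in - G_out) / G_in * 100%
Efficiency = (781 - 312) / 781 * 100
Efficiency = 469 / 781 * 100
Efficiency = 60.05%


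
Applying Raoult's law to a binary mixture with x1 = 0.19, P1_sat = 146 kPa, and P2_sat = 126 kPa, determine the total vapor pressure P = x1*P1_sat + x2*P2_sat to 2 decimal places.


P = x1*P1_sat + x2*P2_sat
x2 = 1 - x1 = 1 - 0.19 = 0.81
P = 0.19*146 + 0.81*126
P = 27.74 + 102.06
P = 129.80 kPa


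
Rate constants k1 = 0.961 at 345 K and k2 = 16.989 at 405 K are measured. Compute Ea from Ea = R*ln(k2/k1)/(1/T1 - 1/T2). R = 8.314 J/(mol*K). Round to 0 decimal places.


Ea = R * ln(k2/k1) / (1/T1 - 1/T2)
ln(k2/k1) = ln(16.989/0.961) = 2.8723469
1/T1 - 1/T2 = 1/345 - 1/405 = 0.000429414922
Ea = 8.314 * 2.8723469 / 0.000429414922
Ea = 55612 J/mol


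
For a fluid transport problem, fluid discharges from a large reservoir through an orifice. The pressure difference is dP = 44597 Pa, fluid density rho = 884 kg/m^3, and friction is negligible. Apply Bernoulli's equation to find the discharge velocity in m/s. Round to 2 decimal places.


v = sqrt(2*dP/rho)
v = sqrt(2*44597/884)
v = sqrt(100.89819)
v = 10.04 m/s


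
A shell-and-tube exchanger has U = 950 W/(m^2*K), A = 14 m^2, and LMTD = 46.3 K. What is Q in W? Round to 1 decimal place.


Q = U * A * LMTD
Q = 950 * 14 * 46.3
Q = 615790.0 W


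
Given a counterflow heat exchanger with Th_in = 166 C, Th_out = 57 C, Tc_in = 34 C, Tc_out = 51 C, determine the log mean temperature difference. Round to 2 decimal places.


dT1 = Th_in - Tc_out = 166 - 51 = 115
dT2 = Th_out - Tc_in = 57 - 34 = 23
LMTD = (dT1 - dT2) / ln(dT1/dT2)
LMTD = (115 - 23) / ln(115/23)
LMTD = 57.16 K


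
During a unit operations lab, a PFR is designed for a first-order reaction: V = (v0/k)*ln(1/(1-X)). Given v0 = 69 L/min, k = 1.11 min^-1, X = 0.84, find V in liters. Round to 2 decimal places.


V = (v0/k) * ln(1/(1-X))
V = (69/1.11) * ln(1/(1-0.84))
V = 62.162162 * ln(6.25)
V = 62.162162 * 1.832581
V = 113.92 L


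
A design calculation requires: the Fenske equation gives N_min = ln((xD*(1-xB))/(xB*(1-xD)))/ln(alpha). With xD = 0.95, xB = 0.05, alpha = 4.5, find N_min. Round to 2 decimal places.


N_min = ln((xD*(1-xB))/(xB*(1-xD))) / ln(alpha)
Numerator inside ln: 0.9025 / 0.0025 = 361.0
ln(361.0) = 5.888878
ln(alpha) = ln(4.5) = 1.504077
N_min = 5.888878 / 1.504077 = 3.92


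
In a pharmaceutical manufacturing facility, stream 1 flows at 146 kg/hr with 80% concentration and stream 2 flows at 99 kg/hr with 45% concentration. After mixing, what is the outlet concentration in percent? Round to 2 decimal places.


Mass balance on solute: F1*x1 + F2*x2 = F3*x3
F3 = F1 + F2 = 146 + 99 = 245 kg/hr
x3 = (F1*x1 + F2*x2)/F3
x3 = (146*0.8 + 99*0.45) / 245
x3 = 65.86%


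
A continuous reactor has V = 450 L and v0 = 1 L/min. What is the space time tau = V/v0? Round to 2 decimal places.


tau = V / v0
tau = 450 / 1
tau = 450.00 min


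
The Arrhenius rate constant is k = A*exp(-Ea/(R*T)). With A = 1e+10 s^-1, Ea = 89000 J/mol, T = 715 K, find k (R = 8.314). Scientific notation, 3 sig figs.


k = A * exp(-Ea/(R*T))
k = 1e+10 * exp(-89000 / (8.314 * 715))
k = 1e+10 * exp(-14.971798)
k = 3.15e+03


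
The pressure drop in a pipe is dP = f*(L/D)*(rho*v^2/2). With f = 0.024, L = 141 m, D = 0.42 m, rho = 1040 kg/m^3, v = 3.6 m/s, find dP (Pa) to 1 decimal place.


dP = f * (L/D) * (rho*v^2/2)
dP = 0.024 * (141/0.42) * (1040*3.6^2/2)
L/D = 335.71428571
rho*v^2/2 = 1040*12.96/2 = 6739.2
dP = 0.024 * 335.71428571 * 6739.2
dP = 54298.7 Pa


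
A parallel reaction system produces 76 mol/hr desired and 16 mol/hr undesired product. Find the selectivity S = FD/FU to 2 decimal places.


S = desired product rate / undesired product rate
S = 76 / 16
S = 4.75


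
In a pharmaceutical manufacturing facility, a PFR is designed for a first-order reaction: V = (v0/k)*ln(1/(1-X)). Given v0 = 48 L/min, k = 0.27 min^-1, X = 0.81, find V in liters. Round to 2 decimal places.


V = (v0/k) * ln(1/(1-X))
V = (48/0.27) * ln(1/(1-0.81))
V = 177.777778 * ln(5.263158)
V = 177.777778 * 1.660731
V = 295.24 L


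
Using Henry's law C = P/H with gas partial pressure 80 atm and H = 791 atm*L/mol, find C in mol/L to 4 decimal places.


C = P / H
C = 80 / 791
C = 0.1011 mol/L


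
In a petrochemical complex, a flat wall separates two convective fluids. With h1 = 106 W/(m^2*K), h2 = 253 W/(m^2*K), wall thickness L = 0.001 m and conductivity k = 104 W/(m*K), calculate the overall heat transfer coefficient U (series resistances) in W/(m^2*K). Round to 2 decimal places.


1/U = 1/h1 + L/k + 1/h2
1/U = 1/106 + 0.001/104 + 1/253
1/U = 0.0094339623 + 9.6154e-06 + 0.0039525692
1/U = 0.0133961469
U = 74.65 W/(m^2*K)


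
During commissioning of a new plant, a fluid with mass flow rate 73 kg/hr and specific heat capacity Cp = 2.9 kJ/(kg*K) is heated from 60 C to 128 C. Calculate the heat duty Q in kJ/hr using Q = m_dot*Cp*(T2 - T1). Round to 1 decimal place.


Q = m_dot * Cp * (T2 - T1)
Q = 73 * 2.9 * (128 - 60)
Q = 73 * 2.9 * 68
Q = 14395.6 kJ/hr


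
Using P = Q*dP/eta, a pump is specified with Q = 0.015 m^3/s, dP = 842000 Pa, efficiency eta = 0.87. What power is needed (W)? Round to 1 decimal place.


P = Q * dP / eta
P = 0.015 * 842000 / 0.87
P = 12630.0 / 0.87
P = 14517.2 W


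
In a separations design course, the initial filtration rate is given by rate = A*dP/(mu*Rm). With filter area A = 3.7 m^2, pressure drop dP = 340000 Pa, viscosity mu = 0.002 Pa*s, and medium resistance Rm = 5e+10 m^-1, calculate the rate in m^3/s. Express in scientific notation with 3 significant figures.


rate = A * dP / (mu * Rm)
rate = 3.7 * 340000 / (0.002 * 5e+10)
rate = 1258000.0 / 1.000e+08
rate = 1.26e-02 m^3/s


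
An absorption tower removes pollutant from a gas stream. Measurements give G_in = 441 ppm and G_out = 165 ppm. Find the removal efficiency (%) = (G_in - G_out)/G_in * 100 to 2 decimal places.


Efficiency = (G_in - G_out) / G_in * 100%
Efficiency = (441 - 165) / 441 * 100
Efficiency = 276 / 441 * 100
Efficiency = 62.59%


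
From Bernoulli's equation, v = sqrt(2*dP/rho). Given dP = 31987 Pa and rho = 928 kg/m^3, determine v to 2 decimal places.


v = sqrt(2*dP/rho)
v = sqrt(2*31987/928)
v = sqrt(68.9375)
v = 8.30 m/s


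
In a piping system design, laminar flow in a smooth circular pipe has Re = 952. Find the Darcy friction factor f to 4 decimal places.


f = 64 / Re
f = 64 / 952
f = 0.0672


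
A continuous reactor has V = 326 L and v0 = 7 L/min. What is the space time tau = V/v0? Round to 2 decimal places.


tau = V / v0
tau = 326 / 7
tau = 46.57 min


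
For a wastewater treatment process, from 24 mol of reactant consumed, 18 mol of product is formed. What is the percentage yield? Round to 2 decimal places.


Yield = (moles product / moles consumed) * 100%
Yield = (18 / 24) * 100
Yield = 0.75 * 100
Yield = 75.00%


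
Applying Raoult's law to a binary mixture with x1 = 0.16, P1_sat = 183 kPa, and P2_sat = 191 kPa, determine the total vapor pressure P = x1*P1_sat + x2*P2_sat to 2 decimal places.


P = x1*P1_sat + x2*P2_sat
x2 = 1 - x1 = 1 - 0.16 = 0.84
P = 0.16*183 + 0.84*191
P = 29.28 + 160.44
P = 189.72 kPa


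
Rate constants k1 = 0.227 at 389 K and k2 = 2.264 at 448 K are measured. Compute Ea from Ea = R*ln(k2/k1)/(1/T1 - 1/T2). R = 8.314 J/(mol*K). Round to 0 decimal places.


Ea = R * ln(k2/k1) / (1/T1 - 1/T2)
ln(k2/k1) = ln(2.264/0.227) = 2.2999384
1/T1 - 1/T2 = 1/389 - 1/448 = 0.00033855123
Ea = 8.314 * 2.2999384 / 0.00033855123
Ea = 56481 J/mol


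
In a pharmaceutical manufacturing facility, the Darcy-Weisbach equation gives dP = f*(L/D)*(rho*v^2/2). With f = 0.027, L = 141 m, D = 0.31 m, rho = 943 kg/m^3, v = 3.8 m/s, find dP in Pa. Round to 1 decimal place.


dP = f * (L/D) * (rho*v^2/2)
dP = 0.027 * (141/0.31) * (943*3.8^2/2)
L/D = 454.83870968
rho*v^2/2 = 943*14.44/2 = 6808.46
dP = 0.027 * 454.83870968 * 6808.46
dP = 83612.3 Pa


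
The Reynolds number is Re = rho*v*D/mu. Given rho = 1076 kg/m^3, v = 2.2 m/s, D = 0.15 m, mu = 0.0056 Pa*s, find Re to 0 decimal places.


Re = rho * v * D / mu
Re = 1076 * 2.2 * 0.15 / 0.0056
Re = 355.08 / 0.0056
Re = 63407


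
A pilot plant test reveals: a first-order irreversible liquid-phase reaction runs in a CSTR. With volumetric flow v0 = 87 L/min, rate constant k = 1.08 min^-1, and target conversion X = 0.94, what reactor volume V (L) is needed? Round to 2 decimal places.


V = v0 * X / (k * (1 - X))
V = 87 * 0.94 / (1.08 * (1 - 0.94))
V = 81.78 / (1.08 * 0.06)
V = 81.78 / 0.0648
V = 1262.04 L


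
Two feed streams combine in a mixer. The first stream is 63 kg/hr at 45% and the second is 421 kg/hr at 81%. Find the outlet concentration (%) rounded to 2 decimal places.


Mass balance on solute: F1*x1 + F2*x2 = F3*x3
F3 = F1 + F2 = 63 + 421 = 484 kg/hr
x3 = (F1*x1 + F2*x2)/F3
x3 = (63*0.45 + 421*0.81) / 484
x3 = 76.31%


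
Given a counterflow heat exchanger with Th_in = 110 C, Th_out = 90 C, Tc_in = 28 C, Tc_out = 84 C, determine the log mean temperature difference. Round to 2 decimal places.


dT1 = Th_in - Tc_out = 110 - 84 = 26
dT2 = Th_out - Tc_in = 90 - 28 = 62
LMTD = (dT1 - dT2) / ln(dT1/dT2)
LMTD = (26 - 62) / ln(26/62)
LMTD = 41.43 K


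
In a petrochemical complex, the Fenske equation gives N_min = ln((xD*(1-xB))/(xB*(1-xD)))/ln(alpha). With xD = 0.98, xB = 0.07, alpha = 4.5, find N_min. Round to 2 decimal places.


N_min = ln((xD*(1-xB))/(xB*(1-xD))) / ln(alpha)
Numerator inside ln: 0.9114 / 0.0014 = 651.0
ln(651.0) = 6.47851
ln(alpha) = ln(4.5) = 1.504077
N_min = 6.47851 / 1.504077 = 4.31


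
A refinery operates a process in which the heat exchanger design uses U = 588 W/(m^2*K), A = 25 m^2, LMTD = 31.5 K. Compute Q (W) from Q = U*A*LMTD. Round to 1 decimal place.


Q = U * A * LMTD
Q = 588 * 25 * 31.5
Q = 463050.0 W


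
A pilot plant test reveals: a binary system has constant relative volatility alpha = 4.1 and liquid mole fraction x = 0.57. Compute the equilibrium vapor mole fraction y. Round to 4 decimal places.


y = alpha*x / (1 + (alpha-1)*x)
y = 4.1*0.57 / (1 + (4.1-1)*0.57)
y = 2.337 / (1 + 1.767)
y = 2.337 / 2.767
y = 0.8446


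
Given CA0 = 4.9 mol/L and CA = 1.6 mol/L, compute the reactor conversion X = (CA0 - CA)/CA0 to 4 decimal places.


X = (CA0 - CA) / CA0
X = (4.9 - 1.6) / 4.9
X = 3.3 / 4.9
X = 0.6735


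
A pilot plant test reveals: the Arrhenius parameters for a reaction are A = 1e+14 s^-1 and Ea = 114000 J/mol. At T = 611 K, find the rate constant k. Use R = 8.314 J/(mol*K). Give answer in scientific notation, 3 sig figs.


k = A * exp(-Ea/(R*T))
k = 1e+14 * exp(-114000 / (8.314 * 611))
k = 1e+14 * exp(-22.44159)
k = 1.79e+04


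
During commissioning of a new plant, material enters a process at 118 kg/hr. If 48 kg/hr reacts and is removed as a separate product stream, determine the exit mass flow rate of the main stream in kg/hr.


Steady-state mass balance on the main outlet: F_out = F_in - F_removed
F_out = 118 - 48
F_out = 70 kg/hr


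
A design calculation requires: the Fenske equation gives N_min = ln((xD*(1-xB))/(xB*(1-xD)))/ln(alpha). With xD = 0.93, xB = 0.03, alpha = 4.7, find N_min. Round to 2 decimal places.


N_min = ln((xD*(1-xB))/(xB*(1-xD))) / ln(alpha)
Numerator inside ln: 0.9021 / 0.0021 = 429.571429
ln(429.571429) = 6.062788
ln(alpha) = ln(4.7) = 1.547563
N_min = 6.062788 / 1.547563 = 3.92


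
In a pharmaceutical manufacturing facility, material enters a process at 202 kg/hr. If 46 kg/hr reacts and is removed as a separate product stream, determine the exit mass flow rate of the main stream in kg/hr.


Steady-state mass balance on the main outlet: F_out = F_in - F_removed
F_out = 202 - 46
F_out = 156 kg/hr


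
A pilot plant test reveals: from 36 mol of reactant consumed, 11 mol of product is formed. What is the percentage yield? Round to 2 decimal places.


Yield = (moles product / moles consumed) * 100%
Yield = (11 / 36) * 100
Yield = 0.3056 * 100
Yield = 30.56%


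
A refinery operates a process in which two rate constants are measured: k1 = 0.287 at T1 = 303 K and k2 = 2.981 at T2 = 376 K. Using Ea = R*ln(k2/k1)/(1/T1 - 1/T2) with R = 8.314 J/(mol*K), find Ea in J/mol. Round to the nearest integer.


Ea = R * ln(k2/k1) / (1/T1 - 1/T2)
ln(k2/k1) = ln(2.981/0.287) = 2.3405319
1/T1 - 1/T2 = 1/303 - 1/376 = 0.000640755565
Ea = 8.314 * 2.3405319 / 0.000640755565
Ea = 30369 J/mol


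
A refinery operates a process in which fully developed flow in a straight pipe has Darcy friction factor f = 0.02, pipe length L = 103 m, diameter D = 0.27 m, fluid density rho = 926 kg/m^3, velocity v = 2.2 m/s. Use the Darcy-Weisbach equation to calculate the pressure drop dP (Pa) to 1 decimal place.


dP = f * (L/D) * (rho*v^2/2)
dP = 0.02 * (103/0.27) * (926*2.2^2/2)
L/D = 381.48148148
rho*v^2/2 = 926*4.84/2 = 2240.92
dP = 0.02 * 381.48148148 * 2240.92
dP = 17097.4 Pa


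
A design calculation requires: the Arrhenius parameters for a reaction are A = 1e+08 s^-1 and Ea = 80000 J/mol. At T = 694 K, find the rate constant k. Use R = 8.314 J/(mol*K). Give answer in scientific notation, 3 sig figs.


k = A * exp(-Ea/(R*T))
k = 1e+08 * exp(-80000 / (8.314 * 694))
k = 1e+08 * exp(-13.86502)
k = 9.52e+01


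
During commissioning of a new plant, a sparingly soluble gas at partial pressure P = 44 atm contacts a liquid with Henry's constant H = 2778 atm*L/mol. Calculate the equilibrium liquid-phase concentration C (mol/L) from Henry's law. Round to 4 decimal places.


C = P / H
C = 44 / 2778
C = 0.0158 mol/L


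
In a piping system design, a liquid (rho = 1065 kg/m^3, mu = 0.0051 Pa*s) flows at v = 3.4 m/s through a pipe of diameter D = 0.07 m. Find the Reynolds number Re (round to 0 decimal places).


Re = rho * v * D / mu
Re = 1065 * 3.4 * 0.07 / 0.0051
Re = 253.47 / 0.0051
Re = 49700


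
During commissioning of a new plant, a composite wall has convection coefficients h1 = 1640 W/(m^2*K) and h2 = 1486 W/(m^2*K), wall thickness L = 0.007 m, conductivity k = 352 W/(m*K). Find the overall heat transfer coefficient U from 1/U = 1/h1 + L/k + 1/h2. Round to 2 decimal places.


1/U = 1/h1 + L/k + 1/h2
1/U = 1/1640 + 0.007/352 + 1/1486
1/U = 0.0006097561 + 1.98864e-05 + 0.0006729475
1/U = 0.00130259
U = 767.70 W/(m^2*K)


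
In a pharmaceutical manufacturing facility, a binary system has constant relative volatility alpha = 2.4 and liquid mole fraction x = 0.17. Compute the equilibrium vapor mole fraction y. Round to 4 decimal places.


y = alpha*x / (1 + (alpha-1)*x)
y = 2.4*0.17 / (1 + (2.4-1)*0.17)
y = 0.408 / (1 + 0.238)
y = 0.408 / 1.238
y = 0.3296


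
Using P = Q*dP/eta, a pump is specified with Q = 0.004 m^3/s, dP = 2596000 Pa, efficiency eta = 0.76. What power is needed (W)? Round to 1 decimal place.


P = Q * dP / eta
P = 0.004 * 2596000 / 0.76
P = 10384.0 / 0.76
P = 13663.2 W


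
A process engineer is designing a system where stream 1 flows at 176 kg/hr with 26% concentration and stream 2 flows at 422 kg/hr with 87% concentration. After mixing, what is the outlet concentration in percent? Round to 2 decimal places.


Mass balance on solute: F1*x1 + F2*x2 = F3*x3
F3 = F1 + F2 = 176 + 422 = 598 kg/hr
x3 = (F1*x1 + F2*x2)/F3
x3 = (176*0.26 + 422*0.87) / 598
x3 = 69.05%


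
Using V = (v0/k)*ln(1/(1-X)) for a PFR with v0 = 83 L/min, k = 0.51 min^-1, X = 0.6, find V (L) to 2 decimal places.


V = (v0/k) * ln(1/(1-X))
V = (83/0.51) * ln(1/(1-0.6))
V = 162.745098 * ln(2.5)
V = 162.745098 * 0.916291
V = 149.12 L


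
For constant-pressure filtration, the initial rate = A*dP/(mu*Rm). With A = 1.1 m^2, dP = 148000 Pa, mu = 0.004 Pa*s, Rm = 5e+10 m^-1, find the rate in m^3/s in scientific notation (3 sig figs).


rate = A * dP / (mu * Rm)
rate = 1.1 * 148000 / (0.004 * 5e+10)
rate = 162800.0 / 2.000e+08
rate = 8.14e-04 m^3/s


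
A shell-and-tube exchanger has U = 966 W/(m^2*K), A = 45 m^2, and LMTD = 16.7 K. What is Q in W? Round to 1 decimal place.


Q = U * A * LMTD
Q = 966 * 45 * 16.7
Q = 725949.0 W


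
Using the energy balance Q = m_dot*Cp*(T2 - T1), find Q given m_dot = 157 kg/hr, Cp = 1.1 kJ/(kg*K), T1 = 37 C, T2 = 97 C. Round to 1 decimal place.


Q = m_dot * Cp * (T2 - T1)
Q = 157 * 1.1 * (97 - 37)
Q = 157 * 1.1 * 60
Q = 10362.0 kJ/hr


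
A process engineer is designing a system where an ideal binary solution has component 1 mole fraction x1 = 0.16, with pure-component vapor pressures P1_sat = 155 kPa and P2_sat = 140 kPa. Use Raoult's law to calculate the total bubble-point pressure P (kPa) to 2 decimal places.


P = x1*P1_sat + x2*P2_sat
x2 = 1 - x1 = 1 - 0.16 = 0.84
P = 0.16*155 + 0.84*140
P = 24.8 + 117.6
P = 142.40 kPa


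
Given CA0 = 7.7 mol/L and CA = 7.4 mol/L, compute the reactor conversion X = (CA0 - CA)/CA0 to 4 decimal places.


X = (CA0 - CA) / CA0
X = (7.7 - 7.4) / 7.7
X = 0.3 / 7.7
X = 0.0390


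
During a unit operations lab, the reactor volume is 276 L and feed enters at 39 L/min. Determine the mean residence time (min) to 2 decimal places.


tau = V / v0
tau = 276 / 39
tau = 7.08 min


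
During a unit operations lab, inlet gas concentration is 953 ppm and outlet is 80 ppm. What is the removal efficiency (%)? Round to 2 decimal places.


Efficiency = (G_in - G_out) / G_in * 100%
Efficiency = (953 - 80) / 953 * 100
Efficiency = 873 / 953 * 100
Efficiency = 91.61%


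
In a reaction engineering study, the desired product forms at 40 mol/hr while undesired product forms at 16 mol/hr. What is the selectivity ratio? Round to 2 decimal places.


S = desired product rate / undesired product rate
S = 40 / 16
S = 2.50


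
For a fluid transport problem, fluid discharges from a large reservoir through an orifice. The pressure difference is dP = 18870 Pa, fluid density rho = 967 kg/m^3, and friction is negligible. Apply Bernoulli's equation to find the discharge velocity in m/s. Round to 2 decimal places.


v = sqrt(2*dP/rho)
v = sqrt(2*18870/967)
v = sqrt(39.027921)
v = 6.25 m/s


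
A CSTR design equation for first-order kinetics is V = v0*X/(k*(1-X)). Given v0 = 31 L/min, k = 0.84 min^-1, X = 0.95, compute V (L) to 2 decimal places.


V = v0 * X / (k * (1 - X))
V = 31 * 0.95 / (0.84 * (1 - 0.95))
V = 29.45 / (0.84 * 0.05)
V = 29.45 / 0.042
V = 701.19 L


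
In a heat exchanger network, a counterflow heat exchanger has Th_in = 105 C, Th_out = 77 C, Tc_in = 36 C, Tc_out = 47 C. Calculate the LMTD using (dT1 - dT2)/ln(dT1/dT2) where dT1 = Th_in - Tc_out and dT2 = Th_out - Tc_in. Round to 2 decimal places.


dT1 = Th_in - Tc_out = 105 - 47 = 58
dT2 = Th_out - Tc_in = 77 - 36 = 41
LMTD = (dT1 - dT2) / ln(dT1/dT2)
LMTD = (58 - 41) / ln(58/41)
LMTD = 49.01 K


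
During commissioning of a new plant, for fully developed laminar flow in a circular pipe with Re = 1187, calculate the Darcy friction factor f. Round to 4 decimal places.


f = 64 / Re
f = 64 / 1187
f = 0.0539


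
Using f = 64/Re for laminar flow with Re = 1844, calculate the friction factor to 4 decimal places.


f = 64 / Re
f = 64 / 1844
f = 0.0347


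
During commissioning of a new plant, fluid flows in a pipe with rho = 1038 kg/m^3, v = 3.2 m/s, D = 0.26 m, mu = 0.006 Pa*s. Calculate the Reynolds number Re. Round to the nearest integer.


Re = rho * v * D / mu
Re = 1038 * 3.2 * 0.26 / 0.006
Re = 863.616 / 0.006
Re = 143936


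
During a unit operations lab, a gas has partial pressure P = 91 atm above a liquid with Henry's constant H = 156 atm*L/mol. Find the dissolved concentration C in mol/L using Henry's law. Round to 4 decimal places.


C = P / H
C = 91 / 156
C = 0.5833 mol/L


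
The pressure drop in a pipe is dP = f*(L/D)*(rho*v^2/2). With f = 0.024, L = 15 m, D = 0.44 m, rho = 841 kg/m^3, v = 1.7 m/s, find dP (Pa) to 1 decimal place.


dP = f * (L/D) * (rho*v^2/2)
dP = 0.024 * (15/0.44) * (841*1.7^2/2)
L/D = 34.09090909
rho*v^2/2 = 841*2.89/2 = 1215.245
dP = 0.024 * 34.09090909 * 1215.245
dP = 994.3 Pa


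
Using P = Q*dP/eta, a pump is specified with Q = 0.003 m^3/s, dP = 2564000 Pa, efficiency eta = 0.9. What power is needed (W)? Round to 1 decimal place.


P = Q * dP / eta
P = 0.003 * 2564000 / 0.9
P = 7692.0 / 0.9
P = 8546.7 W


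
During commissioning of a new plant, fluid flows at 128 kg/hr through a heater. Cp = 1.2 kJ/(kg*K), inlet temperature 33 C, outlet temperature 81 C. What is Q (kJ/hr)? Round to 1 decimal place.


Q = m_dot * Cp * (T2 - T1)
Q = 128 * 1.2 * (81 - 33)
Q = 128 * 1.2 * 48
Q = 7372.8 kJ/hr


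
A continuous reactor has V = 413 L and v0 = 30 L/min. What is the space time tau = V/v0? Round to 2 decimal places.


tau = V / v0
tau = 413 / 30
tau = 13.77 min


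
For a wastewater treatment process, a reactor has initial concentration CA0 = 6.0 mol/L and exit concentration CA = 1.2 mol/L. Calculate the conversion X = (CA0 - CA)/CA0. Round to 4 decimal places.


X = (CA0 - CA) / CA0
X = (6.0 - 1.2) / 6.0
X = 4.8 / 6.0
X = 0.8000


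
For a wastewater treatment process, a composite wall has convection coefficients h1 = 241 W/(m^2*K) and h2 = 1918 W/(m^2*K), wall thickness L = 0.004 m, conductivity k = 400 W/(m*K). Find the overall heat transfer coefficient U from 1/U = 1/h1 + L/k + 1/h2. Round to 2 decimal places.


1/U = 1/h1 + L/k + 1/h2
1/U = 1/241 + 0.004/400 + 1/1918
1/U = 0.0041493776 + 1e-05 + 0.0005213764
1/U = 0.004680754
U = 213.64 W/(m^2*K)


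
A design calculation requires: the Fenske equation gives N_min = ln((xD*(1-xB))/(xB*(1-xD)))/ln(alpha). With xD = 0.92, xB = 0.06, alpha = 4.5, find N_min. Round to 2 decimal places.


N_min = ln((xD*(1-xB))/(xB*(1-xD))) / ln(alpha)
Numerator inside ln: 0.8648 / 0.0048 = 180.166667
ln(180.166667) = 5.193882
ln(alpha) = ln(4.5) = 1.504077
N_min = 5.193882 / 1.504077 = 3.45


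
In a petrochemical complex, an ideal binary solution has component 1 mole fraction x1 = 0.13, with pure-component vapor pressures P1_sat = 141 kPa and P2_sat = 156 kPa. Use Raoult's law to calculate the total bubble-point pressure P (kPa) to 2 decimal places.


P = x1*P1_sat + x2*P2_sat
x2 = 1 - x1 = 1 - 0.13 = 0.87
P = 0.13*141 + 0.87*156
P = 18.33 + 135.72
P = 154.05 kPa


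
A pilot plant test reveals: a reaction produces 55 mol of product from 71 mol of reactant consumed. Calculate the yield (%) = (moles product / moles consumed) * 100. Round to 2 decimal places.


Yield = (moles product / moles consumed) * 100%
Yield = (55 / 71) * 100
Yield = 0.7746 * 100
Yield = 77.46%


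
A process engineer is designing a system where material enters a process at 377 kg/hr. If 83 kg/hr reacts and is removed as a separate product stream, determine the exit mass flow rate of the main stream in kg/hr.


Steady-state mass balance on the main outlet: F_out = F_in - F_removed
F_out = 377 - 83
F_out = 294 kg/hr


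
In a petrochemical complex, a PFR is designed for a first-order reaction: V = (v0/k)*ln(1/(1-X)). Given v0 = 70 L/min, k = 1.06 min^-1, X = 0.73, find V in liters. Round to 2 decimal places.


V = (v0/k) * ln(1/(1-X))
V = (70/1.06) * ln(1/(1-0.73))
V = 66.037736 * ln(3.703704)
V = 66.037736 * 1.309333
V = 86.47 L


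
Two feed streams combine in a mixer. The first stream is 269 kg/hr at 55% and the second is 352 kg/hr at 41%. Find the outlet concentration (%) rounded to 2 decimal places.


Mass balance on solute: F1*x1 + F2*x2 = F3*x3
F3 = F1 + F2 = 269 + 352 = 621 kg/hr
x3 = (F1*x1 + F2*x2)/F3
x3 = (269*0.55 + 352*0.41) / 621
x3 = 47.06%


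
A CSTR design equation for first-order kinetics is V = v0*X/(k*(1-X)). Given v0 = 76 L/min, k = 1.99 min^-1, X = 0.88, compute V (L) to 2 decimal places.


V = v0 * X / (k * (1 - X))
V = 76 * 0.88 / (1.99 * (1 - 0.88))
V = 66.88 / (1.99 * 0.12)
V = 66.88 / 0.2388
V = 280.07 L


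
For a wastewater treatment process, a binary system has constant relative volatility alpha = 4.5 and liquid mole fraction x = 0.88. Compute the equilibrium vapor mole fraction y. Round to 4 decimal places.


y = alpha*x / (1 + (alpha-1)*x)
y = 4.5*0.88 / (1 + (4.5-1)*0.88)
y = 3.96 / (1 + 3.08)
y = 3.96 / 4.08
y = 0.9706


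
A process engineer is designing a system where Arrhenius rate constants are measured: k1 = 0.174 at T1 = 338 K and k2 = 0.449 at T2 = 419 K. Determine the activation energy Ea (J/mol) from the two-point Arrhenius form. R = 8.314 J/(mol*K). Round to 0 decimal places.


Ea = R * ln(k2/k1) / (1/T1 - 1/T2)
ln(k2/k1) = ln(0.449/0.174) = 0.9479676
1/T1 - 1/T2 = 1/338 - 1/419 = 0.000571945037
Ea = 8.314 * 0.9479676 / 0.000571945037
Ea = 13780 J/mol


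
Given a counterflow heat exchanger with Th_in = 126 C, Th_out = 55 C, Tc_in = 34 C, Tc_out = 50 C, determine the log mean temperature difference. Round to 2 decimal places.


dT1 = Th_in - Tc_out = 126 - 50 = 76
dT2 = Th_out - Tc_in = 55 - 34 = 21
LMTD = (dT1 - dT2) / ln(dT1/dT2)
LMTD = (76 - 21) / ln(76/21)
LMTD = 42.76 K


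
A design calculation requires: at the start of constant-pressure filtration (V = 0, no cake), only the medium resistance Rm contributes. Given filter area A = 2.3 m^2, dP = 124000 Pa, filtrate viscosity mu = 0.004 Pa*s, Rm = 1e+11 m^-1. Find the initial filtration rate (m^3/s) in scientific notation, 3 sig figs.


rate = A * dP / (mu * Rm)
rate = 2.3 * 124000 / (0.004 * 1e+11)
rate = 285200.0 / 4.000e+08
rate = 7.13e-04 m^3/s


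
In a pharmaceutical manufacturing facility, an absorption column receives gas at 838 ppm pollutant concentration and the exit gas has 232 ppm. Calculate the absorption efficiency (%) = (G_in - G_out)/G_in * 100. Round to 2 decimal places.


Efficiency = (G_in - G_out) / G_in * 100%
Efficiency = (838 - 232) / 838 * 100
Efficiency = 606 / 838 * 100
Efficiency = 72.32%


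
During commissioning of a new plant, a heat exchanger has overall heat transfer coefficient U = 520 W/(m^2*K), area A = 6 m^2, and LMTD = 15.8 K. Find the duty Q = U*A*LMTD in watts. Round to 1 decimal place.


Q = U * A * LMTD
Q = 520 * 6 * 15.8
Q = 49296.0 W


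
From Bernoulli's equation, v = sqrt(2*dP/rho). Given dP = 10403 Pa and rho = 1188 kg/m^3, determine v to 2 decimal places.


v = sqrt(2*dP/rho)
v = sqrt(2*10403/1188)
v = sqrt(17.513468)
v = 4.18 m/s


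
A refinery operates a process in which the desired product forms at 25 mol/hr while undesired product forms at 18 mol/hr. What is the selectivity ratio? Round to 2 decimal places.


S = desired product rate / undesired product rate
S = 25 / 18
S = 1.39


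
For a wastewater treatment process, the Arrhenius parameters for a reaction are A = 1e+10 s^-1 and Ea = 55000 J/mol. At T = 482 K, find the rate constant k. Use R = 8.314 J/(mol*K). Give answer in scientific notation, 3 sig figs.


k = A * exp(-Ea/(R*T))
k = 1e+10 * exp(-55000 / (8.314 * 482))
k = 1e+10 * exp(-13.724788)
k = 1.09e+04


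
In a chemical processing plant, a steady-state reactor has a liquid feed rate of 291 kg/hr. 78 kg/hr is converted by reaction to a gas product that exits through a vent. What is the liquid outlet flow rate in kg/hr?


Steady-state mass balance on the main outlet: F_out = F_in - F_removed
F_out = 291 - 78
F_out = 213 kg/hr


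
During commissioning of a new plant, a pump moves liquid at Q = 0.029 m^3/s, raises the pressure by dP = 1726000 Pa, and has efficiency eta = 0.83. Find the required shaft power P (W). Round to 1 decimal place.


P = Q * dP / eta
P = 0.029 * 1726000 / 0.83
P = 50054.0 / 0.83
P = 60306.0 W


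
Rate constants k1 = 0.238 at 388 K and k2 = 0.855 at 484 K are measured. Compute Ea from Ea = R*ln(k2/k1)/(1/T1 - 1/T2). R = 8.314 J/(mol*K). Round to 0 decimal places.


Ea = R * ln(k2/k1) / (1/T1 - 1/T2)
ln(k2/k1) = ln(0.855/0.238) = 1.2788308
1/T1 - 1/T2 = 1/388 - 1/484 = 0.000511203885
Ea = 8.314 * 1.2788308 / 0.000511203885
Ea = 20798 J/mol


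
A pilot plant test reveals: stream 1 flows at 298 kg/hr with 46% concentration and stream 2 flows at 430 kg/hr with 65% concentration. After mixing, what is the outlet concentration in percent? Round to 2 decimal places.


Mass balance on solute: F1*x1 + F2*x2 = F3*x3
F3 = F1 + F2 = 298 + 430 = 728 kg/hr
x3 = (F1*x1 + F2*x2)/F3
x3 = (298*0.46 + 430*0.65) / 728
x3 = 57.22%


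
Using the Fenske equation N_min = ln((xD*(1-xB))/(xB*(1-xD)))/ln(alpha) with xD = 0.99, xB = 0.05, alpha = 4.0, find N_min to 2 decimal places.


N_min = ln((xD*(1-xB))/(xB*(1-xD))) / ln(alpha)
Numerator inside ln: 0.9405 / 0.0005 = 1881.0
ln(1881.0) = 7.539559
ln(alpha) = ln(4.0) = 1.386294
N_min = 7.539559 / 1.386294 = 5.44


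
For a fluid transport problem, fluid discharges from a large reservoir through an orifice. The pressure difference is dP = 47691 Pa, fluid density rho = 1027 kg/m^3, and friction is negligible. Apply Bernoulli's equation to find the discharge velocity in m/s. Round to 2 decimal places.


v = sqrt(2*dP/rho)
v = sqrt(2*47691/1027)
v = sqrt(92.874391)
v = 9.64 m/s


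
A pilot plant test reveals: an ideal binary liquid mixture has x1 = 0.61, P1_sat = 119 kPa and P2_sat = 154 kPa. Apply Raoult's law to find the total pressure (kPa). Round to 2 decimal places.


P = x1*P1_sat + x2*P2_sat
x2 = 1 - x1 = 1 - 0.61 = 0.39
P = 0.61*119 + 0.39*154
P = 72.59 + 60.06
P = 132.65 kPa


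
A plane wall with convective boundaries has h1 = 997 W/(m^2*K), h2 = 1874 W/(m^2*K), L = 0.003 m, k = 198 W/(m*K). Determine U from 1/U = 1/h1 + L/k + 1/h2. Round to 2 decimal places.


1/U = 1/h1 + L/k + 1/h2
1/U = 1/997 + 0.003/198 + 1/1874
1/U = 0.001003009 + 1.51515e-05 + 0.0005336179
1/U = 0.0015517784
U = 644.42 W/(m^2*K)


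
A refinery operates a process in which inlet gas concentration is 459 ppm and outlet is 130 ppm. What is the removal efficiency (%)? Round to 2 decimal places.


Efficiency = (G_in - G_out) / G_in * 100%
Efficiency = (459 - 130) / 459 * 100
Efficiency = 329 / 459 * 100
Efficiency = 71.68%


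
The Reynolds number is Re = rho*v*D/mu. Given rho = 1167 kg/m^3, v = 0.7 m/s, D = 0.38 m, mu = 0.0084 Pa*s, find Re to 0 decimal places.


Re = rho * v * D / mu
Re = 1167 * 0.7 * 0.38 / 0.0084
Re = 310.422 / 0.0084
Re = 36955


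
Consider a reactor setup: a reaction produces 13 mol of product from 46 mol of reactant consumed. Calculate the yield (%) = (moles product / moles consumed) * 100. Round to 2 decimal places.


Yield = (moles product / moles consumed) * 100%
Yield = (13 / 46) * 100
Yield = 0.2826 * 100
Yield = 28.26%


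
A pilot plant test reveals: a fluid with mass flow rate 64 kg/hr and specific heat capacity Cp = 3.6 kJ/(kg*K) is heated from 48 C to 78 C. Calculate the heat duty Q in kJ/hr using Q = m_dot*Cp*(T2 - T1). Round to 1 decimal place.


Q = m_dot * Cp * (T2 - T1)
Q = 64 * 3.6 * (78 - 48)
Q = 64 * 3.6 * 30
Q = 6912.0 kJ/hr


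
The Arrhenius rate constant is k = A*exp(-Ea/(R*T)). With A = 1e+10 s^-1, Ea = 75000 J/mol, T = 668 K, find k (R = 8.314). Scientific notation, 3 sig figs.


k = A * exp(-Ea/(R*T))
k = 1e+10 * exp(-75000 / (8.314 * 668))
k = 1e+10 * exp(-13.504384)
k = 1.36e+04


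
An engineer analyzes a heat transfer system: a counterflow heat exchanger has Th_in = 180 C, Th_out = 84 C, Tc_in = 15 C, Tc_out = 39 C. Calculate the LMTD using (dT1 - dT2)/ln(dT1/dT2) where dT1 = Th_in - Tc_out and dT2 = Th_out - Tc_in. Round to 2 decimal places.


dT1 = Th_in - Tc_out = 180 - 39 = 141
dT2 = Th_out - Tc_in = 84 - 15 = 69
LMTD = (dT1 - dT2) / ln(dT1/dT2)
LMTD = (141 - 69) / ln(141/69)
LMTD = 100.75 K


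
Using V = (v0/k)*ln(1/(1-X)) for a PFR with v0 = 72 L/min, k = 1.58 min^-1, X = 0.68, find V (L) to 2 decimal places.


V = (v0/k) * ln(1/(1-X))
V = (72/1.58) * ln(1/(1-0.68))
V = 45.56962 * ln(3.125)
V = 45.56962 * 1.139434
V = 51.92 L


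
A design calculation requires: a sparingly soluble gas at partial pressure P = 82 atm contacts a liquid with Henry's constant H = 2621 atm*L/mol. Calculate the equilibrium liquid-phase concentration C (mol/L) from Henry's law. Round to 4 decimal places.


C = P / H
C = 82 / 2621
C = 0.0313 mol/L


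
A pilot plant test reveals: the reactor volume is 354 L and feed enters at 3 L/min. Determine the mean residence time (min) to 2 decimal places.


tau = V / v0
tau = 354 / 3
tau = 118.00 min


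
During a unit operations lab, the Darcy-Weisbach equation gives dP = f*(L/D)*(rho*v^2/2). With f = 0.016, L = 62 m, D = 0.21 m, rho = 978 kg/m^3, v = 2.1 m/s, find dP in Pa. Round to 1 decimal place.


dP = f * (L/D) * (rho*v^2/2)
dP = 0.016 * (62/0.21) * (978*2.1^2/2)
L/D = 295.23809524
rho*v^2/2 = 978*4.41/2 = 2156.49
dP = 0.016 * 295.23809524 * 2156.49
dP = 10186.8 Pa


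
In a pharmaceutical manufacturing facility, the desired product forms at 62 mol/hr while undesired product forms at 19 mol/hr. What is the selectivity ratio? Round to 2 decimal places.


S = desired product rate / undesired product rate
S = 62 / 19
S = 3.26


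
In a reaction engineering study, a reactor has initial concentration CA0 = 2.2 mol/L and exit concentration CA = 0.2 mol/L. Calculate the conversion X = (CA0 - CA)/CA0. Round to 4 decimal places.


X = (CA0 - CA) / CA0
X = (2.2 - 0.2) / 2.2
X = 2.0 / 2.2
X = 0.9091


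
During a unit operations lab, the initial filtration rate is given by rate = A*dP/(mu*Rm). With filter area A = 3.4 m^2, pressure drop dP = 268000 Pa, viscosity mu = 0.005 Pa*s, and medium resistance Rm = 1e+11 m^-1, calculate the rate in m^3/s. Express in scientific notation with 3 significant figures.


rate = A * dP / (mu * Rm)
rate = 3.4 * 268000 / (0.005 * 1e+11)
rate = 911200.0 / 5.000e+08
rate = 1.82e-03 m^3/s


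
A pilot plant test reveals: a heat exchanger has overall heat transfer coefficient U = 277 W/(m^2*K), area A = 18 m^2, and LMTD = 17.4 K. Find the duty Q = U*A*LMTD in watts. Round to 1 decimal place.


Q = U * A * LMTD
Q = 277 * 18 * 17.4
Q = 86756.4 W


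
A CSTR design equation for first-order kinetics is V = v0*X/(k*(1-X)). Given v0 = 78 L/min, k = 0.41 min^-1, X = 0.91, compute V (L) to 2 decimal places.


V = v0 * X / (k * (1 - X))
V = 78 * 0.91 / (0.41 * (1 - 0.91))
V = 70.98 / (0.41 * 0.09)
V = 70.98 / 0.0369
V = 1923.58 L


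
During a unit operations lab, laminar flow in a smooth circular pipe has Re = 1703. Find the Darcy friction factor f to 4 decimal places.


f = 64 / Re
f = 64 / 1703
f = 0.0376


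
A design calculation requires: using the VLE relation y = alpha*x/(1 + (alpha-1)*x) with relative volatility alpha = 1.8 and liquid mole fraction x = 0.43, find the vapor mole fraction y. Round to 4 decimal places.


y = alpha*x / (1 + (alpha-1)*x)
y = 1.8*0.43 / (1 + (1.8-1)*0.43)
y = 0.774 / (1 + 0.344)
y = 0.774 / 1.344
y = 0.5759


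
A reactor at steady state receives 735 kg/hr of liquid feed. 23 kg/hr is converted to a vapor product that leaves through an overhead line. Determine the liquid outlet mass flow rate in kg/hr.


Steady-state mass balance on the main outlet: F_out = F_in - F_removed
F_out = 735 - 23
F_out = 712 kg/hr


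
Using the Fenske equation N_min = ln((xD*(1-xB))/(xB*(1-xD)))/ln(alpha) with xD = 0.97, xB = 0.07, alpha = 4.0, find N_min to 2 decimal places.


N_min = ln((xD*(1-xB))/(xB*(1-xD))) / ln(alpha)
Numerator inside ln: 0.9021 / 0.0021 = 429.571429
ln(429.571429) = 6.062788
ln(alpha) = ln(4.0) = 1.386294
N_min = 6.062788 / 1.386294 = 4.37


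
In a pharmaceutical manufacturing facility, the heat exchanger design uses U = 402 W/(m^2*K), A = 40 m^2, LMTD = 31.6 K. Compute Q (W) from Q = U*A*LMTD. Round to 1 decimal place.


Q = U * A * LMTD
Q = 402 * 40 * 31.6
Q = 508128.0 W


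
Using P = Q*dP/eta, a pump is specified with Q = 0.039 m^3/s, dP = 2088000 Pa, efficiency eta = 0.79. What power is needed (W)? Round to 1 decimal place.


P = Q * dP / eta
P = 0.039 * 2088000 / 0.79
P = 81432.0 / 0.79
P = 103078.5 W


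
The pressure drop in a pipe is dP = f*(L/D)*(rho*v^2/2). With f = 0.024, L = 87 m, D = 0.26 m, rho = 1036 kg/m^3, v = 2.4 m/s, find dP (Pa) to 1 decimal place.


dP = f * (L/D) * (rho*v^2/2)
dP = 0.024 * (87/0.26) * (1036*2.4^2/2)
L/D = 334.61538462
rho*v^2/2 = 1036*5.76/2 = 2983.68
dP = 0.024 * 334.61538462 * 2983.68
dP = 23961.2 Pa


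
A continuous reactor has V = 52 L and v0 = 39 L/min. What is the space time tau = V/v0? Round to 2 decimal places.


tau = V / v0
tau = 52 / 39
tau = 1.33 min


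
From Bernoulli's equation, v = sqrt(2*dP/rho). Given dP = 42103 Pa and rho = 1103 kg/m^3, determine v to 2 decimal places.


v = sqrt(2*dP/rho)
v = sqrt(2*42103/1103)
v = sqrt(76.342702)
v = 8.74 m/s


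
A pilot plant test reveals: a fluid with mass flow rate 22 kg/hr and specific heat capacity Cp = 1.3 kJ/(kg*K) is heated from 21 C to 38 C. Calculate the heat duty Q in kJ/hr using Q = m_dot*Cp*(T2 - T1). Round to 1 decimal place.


Q = m_dot * Cp * (T2 - T1)
Q = 22 * 1.3 * (38 - 21)
Q = 22 * 1.3 * 17
Q = 486.2 kJ/hr


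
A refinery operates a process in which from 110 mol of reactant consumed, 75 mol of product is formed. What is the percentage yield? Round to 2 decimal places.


Yield = (moles product / moles consumed) * 100%
Yield = (75 / 110) * 100
Yield = 0.6818 * 100
Yield = 68.18%


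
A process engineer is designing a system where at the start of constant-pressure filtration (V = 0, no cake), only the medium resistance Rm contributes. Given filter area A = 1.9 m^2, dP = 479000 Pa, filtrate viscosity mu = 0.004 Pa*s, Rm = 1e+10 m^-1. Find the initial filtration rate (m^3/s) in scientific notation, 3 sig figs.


rate = A * dP / (mu * Rm)
rate = 1.9 * 479000 / (0.004 * 1e+10)
rate = 910100.0 / 4.000e+07
rate = 2.28e-02 m^3/s
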